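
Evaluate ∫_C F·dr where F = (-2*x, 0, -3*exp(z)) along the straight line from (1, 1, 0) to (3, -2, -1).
-5 - 3*exp(-1)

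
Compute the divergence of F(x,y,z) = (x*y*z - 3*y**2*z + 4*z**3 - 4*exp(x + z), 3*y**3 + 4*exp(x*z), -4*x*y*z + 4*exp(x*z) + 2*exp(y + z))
-4*x*y + 4*x*exp(x*z) + 9*y**2 + y*z - 4*exp(x + z) + 2*exp(y + z)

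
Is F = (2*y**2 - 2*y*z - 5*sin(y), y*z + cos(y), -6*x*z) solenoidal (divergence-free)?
No, ∇·F = -6*x + z - sin(y)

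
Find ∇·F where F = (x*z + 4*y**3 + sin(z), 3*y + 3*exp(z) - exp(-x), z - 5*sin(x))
z + 4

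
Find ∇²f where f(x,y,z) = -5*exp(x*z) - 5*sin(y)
-5*x**2*exp(x*z) - 5*z**2*exp(x*z) + 5*sin(y)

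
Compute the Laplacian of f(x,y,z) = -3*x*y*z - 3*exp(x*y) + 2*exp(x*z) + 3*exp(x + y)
-3*x**2*exp(x*y) + 2*x**2*exp(x*z) - 3*y**2*exp(x*y) + 2*z**2*exp(x*z) + 6*exp(x + y)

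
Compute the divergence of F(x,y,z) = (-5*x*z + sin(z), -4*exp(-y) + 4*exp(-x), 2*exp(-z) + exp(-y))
-5*z - 2*exp(-z) + 4*exp(-y)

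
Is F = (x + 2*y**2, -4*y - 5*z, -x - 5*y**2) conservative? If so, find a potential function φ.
No, ∇×F = (5 - 10*y, 1, -4*y) ≠ 0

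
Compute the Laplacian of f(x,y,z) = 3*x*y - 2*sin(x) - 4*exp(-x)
2*sin(x) - 4*exp(-x)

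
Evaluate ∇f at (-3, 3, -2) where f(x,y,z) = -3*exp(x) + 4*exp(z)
(-3*exp(-3), 0, 4*exp(-2))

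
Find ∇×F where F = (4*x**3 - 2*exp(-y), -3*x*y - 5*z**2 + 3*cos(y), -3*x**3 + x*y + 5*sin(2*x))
(x + 10*z, 9*x**2 - y - 10*cos(2*x), -3*y - 2*exp(-y))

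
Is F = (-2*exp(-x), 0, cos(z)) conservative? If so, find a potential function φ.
Yes, F is conservative. φ = sin(z) + 2*exp(-x)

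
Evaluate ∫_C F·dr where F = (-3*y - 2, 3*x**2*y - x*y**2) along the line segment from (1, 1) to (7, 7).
1116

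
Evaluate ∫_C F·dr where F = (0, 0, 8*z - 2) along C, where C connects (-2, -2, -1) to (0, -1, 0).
-6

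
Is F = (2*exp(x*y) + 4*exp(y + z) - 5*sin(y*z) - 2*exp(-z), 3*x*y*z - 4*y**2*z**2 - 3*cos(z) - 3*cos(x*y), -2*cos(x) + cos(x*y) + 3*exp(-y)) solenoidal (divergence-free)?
No, ∇·F = 3*x*z + 3*x*sin(x*y) - 8*y*z**2 + 2*y*exp(x*y)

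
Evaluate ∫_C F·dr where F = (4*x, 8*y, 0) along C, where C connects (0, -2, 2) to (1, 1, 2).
-10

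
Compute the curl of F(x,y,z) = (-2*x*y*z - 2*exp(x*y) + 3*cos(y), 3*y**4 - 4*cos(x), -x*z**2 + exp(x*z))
(0, -2*x*y + z**2 - z*exp(x*z), 2*x*z + 2*x*exp(x*y) + 4*sin(x) + 3*sin(y))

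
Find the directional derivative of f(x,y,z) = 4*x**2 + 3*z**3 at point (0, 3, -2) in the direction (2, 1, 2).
24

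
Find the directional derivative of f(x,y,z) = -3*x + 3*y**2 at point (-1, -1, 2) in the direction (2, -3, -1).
6*sqrt(14)/7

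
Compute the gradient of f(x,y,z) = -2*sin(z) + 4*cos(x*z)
(-4*z*sin(x*z), 0, -4*x*sin(x*z) - 2*cos(z))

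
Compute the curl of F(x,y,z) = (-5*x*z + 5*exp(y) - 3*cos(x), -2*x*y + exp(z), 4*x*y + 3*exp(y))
(4*x + 3*exp(y) - exp(z), -5*x - 4*y, -2*y - 5*exp(y))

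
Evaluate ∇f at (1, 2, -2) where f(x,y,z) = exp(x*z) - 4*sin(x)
(-4*cos(1) - 2*exp(-2), 0, exp(-2))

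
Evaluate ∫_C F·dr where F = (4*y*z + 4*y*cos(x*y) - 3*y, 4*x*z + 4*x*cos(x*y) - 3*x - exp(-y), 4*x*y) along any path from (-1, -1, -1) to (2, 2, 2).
-4*sin(1) + 4*sin(4) - E + exp(-2) + 27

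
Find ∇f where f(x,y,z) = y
(0, 1, 0)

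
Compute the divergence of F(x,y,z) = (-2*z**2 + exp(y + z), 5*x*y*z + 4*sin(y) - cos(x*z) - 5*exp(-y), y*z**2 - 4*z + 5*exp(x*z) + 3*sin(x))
5*x*z + 5*x*exp(x*z) + 2*y*z + 4*cos(y) - 4 + 5*exp(-y)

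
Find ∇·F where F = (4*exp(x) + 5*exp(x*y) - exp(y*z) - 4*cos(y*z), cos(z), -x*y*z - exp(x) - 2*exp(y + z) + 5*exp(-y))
-x*y + 5*y*exp(x*y) + 4*exp(x) - 2*exp(y + z)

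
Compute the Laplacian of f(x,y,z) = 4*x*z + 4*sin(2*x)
-16*sin(2*x)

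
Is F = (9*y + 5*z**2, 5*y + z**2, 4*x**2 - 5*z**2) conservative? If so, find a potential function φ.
No, ∇×F = (-2*z, -8*x + 10*z, -9) ≠ 0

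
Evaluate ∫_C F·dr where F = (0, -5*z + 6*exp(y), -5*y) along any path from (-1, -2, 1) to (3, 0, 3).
-4 - 6*exp(-2)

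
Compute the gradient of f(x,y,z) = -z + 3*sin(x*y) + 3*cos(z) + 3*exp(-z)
(3*y*cos(x*y), 3*x*cos(x*y), -3*sin(z) - 1 - 3*exp(-z))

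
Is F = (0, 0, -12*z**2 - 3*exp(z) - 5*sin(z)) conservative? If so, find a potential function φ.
Yes, F is conservative. φ = -4*z**3 - 3*exp(z) + 5*cos(z)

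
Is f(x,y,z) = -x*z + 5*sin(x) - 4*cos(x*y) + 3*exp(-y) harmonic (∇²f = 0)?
No, ∇²f = 4*x**2*cos(x*y) + 4*y**2*cos(x*y) - 5*sin(x) + 3*exp(-y)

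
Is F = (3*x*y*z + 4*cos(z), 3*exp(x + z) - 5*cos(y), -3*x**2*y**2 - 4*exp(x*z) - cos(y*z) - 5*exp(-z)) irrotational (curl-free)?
No, ∇×F = (-6*x**2*y + z*sin(y*z) - 3*exp(x + z), 6*x*y**2 + 3*x*y + 4*z*exp(x*z) - 4*sin(z), -3*x*z + 3*exp(x + z))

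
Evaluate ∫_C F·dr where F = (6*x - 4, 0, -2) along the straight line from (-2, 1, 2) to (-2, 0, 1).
2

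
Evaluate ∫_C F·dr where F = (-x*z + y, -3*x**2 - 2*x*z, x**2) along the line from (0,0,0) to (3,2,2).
-23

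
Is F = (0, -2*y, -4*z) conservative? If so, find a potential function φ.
Yes, F is conservative. φ = -y**2 - 2*z**2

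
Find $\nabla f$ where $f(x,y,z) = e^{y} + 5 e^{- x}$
(-5*exp(-x), exp(y), 0)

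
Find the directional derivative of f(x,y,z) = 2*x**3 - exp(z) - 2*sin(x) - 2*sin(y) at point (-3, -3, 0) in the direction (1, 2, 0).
6*sqrt(5)*(9 - cos(3))/5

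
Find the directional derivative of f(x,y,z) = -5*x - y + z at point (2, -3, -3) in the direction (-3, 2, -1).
6*sqrt(14)/7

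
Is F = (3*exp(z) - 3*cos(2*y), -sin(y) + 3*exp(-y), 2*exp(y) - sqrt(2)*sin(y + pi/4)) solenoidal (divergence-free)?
No, ∇·F = -cos(y) - 3*exp(-y)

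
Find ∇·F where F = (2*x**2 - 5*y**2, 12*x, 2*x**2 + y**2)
4*x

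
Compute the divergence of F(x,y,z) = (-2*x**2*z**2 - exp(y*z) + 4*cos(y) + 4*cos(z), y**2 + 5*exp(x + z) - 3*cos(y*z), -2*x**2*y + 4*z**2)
-4*x*z**2 + 2*y + 3*z*sin(y*z) + 8*z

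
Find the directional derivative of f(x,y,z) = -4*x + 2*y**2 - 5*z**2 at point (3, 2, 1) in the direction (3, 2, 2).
-16*sqrt(17)/17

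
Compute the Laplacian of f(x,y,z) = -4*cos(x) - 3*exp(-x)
4*cos(x) - 3*exp(-x)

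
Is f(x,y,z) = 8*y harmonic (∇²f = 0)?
Yes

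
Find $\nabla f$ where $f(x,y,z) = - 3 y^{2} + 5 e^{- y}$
(0, -6*y - 5*exp(-y), 0)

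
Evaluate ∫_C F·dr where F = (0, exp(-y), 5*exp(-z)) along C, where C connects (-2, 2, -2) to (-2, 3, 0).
-5 - exp(-3) + exp(-2) + 5*exp(2)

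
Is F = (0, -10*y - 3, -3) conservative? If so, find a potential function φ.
Yes, F is conservative. φ = -5*y**2 - 3*y - 3*z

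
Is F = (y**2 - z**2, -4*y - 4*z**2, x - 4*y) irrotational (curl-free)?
No, ∇×F = (8*z - 4, -2*z - 1, -2*y)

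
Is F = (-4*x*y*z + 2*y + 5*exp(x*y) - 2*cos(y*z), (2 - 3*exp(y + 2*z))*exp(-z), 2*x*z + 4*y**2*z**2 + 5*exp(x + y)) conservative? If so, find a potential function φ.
No, ∇×F = (8*y*z**2 + 5*exp(x + y) + 3*exp(y + z) + 2*exp(-z), -4*x*y + 2*y*sin(y*z) - 2*z - 5*exp(x + y), 4*x*z - 5*x*exp(x*y) - 2*z*sin(y*z) - 2) ≠ 0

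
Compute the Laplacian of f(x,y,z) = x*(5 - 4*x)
-8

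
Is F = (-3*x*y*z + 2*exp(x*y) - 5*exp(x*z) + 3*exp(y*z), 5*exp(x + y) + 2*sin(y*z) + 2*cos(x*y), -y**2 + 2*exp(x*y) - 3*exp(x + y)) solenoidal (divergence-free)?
No, ∇·F = -2*x*sin(x*y) - 3*y*z + 2*y*exp(x*y) - 5*z*exp(x*z) + 2*z*cos(y*z) + 5*exp(x + y)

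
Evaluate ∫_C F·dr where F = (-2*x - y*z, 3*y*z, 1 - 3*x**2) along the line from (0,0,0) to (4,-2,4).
-148/3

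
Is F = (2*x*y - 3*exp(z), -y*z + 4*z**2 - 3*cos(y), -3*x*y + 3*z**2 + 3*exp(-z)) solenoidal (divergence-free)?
No, ∇·F = 2*y + 5*z + 3*sin(y) - 3*exp(-z)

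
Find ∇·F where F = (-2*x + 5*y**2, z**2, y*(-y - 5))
-2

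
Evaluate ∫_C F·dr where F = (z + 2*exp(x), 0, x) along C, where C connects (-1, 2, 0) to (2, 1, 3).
-2*exp(-1) + 6 + 2*exp(2)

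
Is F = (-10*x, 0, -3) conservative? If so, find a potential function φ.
Yes, F is conservative. φ = -5*x**2 - 3*z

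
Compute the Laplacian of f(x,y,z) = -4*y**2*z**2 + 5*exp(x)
-8*y**2 - 8*z**2 + 5*exp(x)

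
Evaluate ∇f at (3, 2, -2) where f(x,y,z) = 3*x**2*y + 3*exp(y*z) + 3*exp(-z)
(36, 27 - 6*exp(-4), 3*(2 - exp(6))*exp(-4))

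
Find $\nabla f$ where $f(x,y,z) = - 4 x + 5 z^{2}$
(-4, 0, 10*z)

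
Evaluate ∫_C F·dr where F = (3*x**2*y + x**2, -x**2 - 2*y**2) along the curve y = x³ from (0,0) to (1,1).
-13/30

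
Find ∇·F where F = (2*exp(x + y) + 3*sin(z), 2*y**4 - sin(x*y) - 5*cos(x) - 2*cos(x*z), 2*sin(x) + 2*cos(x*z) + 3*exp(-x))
-2*x*sin(x*z) - x*cos(x*y) + 8*y**3 + 2*exp(x + y)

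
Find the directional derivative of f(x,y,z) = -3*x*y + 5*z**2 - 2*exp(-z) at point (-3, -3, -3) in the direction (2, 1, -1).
sqrt(6)*(57 - 2*exp(3))/6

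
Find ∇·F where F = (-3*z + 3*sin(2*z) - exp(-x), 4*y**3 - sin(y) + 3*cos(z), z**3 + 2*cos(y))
12*y**2 + 3*z**2 - cos(y) + exp(-x)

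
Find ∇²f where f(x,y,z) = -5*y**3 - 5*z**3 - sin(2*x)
-30*y - 30*z + 4*sin(2*x)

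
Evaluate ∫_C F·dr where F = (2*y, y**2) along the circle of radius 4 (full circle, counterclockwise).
-32*pi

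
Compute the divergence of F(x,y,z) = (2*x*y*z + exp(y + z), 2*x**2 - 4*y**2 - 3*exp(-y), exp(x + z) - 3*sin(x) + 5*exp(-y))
2*y*z - 8*y + exp(x + z) + 3*exp(-y)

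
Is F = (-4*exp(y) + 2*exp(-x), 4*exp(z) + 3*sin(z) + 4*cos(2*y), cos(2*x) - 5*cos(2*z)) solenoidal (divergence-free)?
No, ∇·F = -8*sin(2*y) + 10*sin(2*z) - 2*exp(-x)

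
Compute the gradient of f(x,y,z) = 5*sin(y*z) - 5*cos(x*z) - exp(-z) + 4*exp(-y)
(5*z*sin(x*z), 5*z*cos(y*z) - 4*exp(-y), 5*x*sin(x*z) + 5*y*cos(y*z) + exp(-z))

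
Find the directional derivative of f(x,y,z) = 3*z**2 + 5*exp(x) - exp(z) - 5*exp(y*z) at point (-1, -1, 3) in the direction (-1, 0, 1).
sqrt(2)*((18 - exp(3))*exp(3) - 5*exp(2) + 5)*exp(-3)/2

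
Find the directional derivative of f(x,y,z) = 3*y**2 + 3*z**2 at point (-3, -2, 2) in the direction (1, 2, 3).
6*sqrt(14)/7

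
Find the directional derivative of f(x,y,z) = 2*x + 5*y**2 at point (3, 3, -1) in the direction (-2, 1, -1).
13*sqrt(6)/3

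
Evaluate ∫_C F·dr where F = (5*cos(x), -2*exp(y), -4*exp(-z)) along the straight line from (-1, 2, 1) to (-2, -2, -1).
-5*sin(2) + 5*sin(1) + 8*sinh(1) + 4*sinh(2)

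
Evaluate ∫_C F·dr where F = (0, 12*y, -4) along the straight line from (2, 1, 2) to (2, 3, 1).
52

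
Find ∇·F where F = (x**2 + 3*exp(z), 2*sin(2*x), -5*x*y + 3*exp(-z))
2*x - 3*exp(-z)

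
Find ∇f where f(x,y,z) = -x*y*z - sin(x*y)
(-y*(z + cos(x*y)), -x*(z + cos(x*y)), -x*y)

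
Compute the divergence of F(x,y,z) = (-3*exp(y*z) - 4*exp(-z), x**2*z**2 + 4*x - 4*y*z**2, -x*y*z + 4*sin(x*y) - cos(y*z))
-x*y + y*sin(y*z) - 4*z**2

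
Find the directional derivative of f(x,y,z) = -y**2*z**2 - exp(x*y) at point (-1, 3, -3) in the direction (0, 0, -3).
-54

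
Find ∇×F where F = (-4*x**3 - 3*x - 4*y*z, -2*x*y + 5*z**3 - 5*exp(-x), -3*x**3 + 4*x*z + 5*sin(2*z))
(-15*z**2, 9*x**2 - 4*y - 4*z, -2*y + 4*z + 5*exp(-x))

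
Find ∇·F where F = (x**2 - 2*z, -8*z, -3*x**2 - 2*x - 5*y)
2*x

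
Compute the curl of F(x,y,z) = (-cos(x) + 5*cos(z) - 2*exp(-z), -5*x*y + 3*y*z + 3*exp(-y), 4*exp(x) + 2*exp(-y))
(-3*y - 2*exp(-y), -4*exp(x) - 5*sin(z) + 2*exp(-z), -5*y)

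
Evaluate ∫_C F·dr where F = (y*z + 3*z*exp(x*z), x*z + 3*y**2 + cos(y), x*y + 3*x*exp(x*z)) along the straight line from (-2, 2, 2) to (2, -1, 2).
-5 - sin(2) - sin(1) - 3*exp(-4) + 3*exp(4)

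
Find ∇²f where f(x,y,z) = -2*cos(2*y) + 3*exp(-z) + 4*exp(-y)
8*cos(2*y) + 3*exp(-z) + 4*exp(-y)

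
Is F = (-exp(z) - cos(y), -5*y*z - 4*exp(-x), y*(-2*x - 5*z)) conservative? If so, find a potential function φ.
No, ∇×F = (-2*x + 5*y - 5*z, 2*y - exp(z), -sin(y) + 4*exp(-x)) ≠ 0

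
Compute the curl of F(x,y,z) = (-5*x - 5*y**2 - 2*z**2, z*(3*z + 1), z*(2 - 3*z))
(-6*z - 1, -4*z, 10*y)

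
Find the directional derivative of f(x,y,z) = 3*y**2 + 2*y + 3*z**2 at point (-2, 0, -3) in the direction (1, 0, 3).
-27*sqrt(10)/5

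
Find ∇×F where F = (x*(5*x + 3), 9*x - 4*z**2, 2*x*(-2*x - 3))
(8*z, 8*x + 6, 9)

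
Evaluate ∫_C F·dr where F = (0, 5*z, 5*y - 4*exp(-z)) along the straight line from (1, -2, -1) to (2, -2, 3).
-40 - 4*E + 4*exp(-3)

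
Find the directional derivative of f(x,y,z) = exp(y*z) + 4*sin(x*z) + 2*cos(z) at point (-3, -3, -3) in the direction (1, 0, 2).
2*sqrt(5)*(-3*exp(9) + 2*sin(3) - 18*cos(9))/5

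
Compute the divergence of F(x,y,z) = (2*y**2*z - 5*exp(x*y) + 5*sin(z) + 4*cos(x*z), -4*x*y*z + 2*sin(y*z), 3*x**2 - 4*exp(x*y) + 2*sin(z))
-4*x*z - 5*y*exp(x*y) - 4*z*sin(x*z) + 2*z*cos(y*z) + 2*cos(z)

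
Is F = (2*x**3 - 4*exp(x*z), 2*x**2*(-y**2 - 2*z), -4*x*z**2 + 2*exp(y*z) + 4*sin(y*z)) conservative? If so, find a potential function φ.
No, ∇×F = (4*x**2 + 2*z*exp(y*z) + 4*z*cos(y*z), -4*x*exp(x*z) + 4*z**2, -4*x*(y**2 + 2*z)) ≠ 0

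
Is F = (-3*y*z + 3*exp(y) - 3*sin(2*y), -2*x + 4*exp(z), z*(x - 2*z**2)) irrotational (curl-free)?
No, ∇×F = (-4*exp(z), -3*y - z, 3*z - 3*exp(y) + 6*cos(2*y) - 2)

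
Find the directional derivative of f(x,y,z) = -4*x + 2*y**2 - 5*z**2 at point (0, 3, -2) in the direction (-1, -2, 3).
20*sqrt(14)/7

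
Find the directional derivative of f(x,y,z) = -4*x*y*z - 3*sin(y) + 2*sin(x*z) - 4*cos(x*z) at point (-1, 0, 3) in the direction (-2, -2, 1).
-6 + 28*sin(3)/3 - 14*cos(3)/3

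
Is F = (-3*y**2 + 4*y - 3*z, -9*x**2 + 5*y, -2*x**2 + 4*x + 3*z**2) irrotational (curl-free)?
No, ∇×F = (0, 4*x - 7, -18*x + 6*y - 4)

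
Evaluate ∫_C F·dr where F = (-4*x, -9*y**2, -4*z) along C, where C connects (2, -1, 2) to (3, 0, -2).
-13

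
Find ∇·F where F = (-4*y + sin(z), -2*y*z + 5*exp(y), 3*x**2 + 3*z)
-2*z + 5*exp(y) + 3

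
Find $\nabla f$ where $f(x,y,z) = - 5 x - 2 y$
(-5, -2, 0)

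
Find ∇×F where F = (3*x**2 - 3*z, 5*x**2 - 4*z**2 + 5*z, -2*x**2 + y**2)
(2*y + 8*z - 5, 4*x - 3, 10*x)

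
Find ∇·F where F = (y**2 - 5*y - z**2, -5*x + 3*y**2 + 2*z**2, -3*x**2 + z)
6*y + 1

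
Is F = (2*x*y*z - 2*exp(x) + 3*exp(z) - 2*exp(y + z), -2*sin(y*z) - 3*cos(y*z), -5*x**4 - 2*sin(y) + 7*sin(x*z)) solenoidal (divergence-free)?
No, ∇·F = 7*x*cos(x*z) + 2*y*z + 3*z*sin(y*z) - 2*z*cos(y*z) - 2*exp(x)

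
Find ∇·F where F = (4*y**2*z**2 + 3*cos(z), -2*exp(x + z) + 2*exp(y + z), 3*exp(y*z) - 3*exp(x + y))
3*y*exp(y*z) + 2*exp(y + z)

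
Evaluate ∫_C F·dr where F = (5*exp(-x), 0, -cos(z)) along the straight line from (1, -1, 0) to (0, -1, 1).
-5 - sin(1) + 5*exp(-1)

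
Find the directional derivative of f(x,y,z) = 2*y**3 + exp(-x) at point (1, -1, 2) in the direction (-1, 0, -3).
sqrt(10)*exp(-1)/10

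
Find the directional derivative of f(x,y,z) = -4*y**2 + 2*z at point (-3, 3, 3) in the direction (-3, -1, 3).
30*sqrt(19)/19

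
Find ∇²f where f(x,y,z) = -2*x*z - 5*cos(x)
5*cos(x)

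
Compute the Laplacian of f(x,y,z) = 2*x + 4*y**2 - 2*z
8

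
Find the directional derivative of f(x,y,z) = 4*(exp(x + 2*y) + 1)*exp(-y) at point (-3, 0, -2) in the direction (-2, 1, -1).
-2*sqrt(6)*(1 + exp(3))*exp(-3)/3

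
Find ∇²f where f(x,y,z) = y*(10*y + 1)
20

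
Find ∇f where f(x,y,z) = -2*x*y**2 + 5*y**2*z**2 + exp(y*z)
(-2*y**2, -4*x*y + 10*y*z**2 + z*exp(y*z), y*(10*y*z + exp(y*z)))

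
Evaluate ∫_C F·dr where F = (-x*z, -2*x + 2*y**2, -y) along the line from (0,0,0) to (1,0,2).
-2/3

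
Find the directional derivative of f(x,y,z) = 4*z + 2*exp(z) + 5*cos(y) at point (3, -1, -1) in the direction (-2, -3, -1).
-sqrt(14)*(2 + 4*E + 15*E*sin(1))*exp(-1)/14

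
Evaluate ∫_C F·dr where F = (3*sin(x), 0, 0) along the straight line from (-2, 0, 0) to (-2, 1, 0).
0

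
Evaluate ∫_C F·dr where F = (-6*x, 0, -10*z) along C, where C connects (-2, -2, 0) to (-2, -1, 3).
-45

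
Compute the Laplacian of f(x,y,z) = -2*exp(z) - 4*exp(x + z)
-2*exp(z) - 8*exp(x + z)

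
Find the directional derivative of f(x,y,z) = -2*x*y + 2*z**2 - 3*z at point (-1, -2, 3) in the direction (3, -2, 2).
26*sqrt(17)/17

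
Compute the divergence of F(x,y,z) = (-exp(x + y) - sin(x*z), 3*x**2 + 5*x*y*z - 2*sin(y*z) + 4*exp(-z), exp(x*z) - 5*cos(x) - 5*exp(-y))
5*x*z + x*exp(x*z) - z*cos(x*z) - 2*z*cos(y*z) - exp(x + y)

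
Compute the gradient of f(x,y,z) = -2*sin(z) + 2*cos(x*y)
(-2*y*sin(x*y), -2*x*sin(x*y), -2*cos(z))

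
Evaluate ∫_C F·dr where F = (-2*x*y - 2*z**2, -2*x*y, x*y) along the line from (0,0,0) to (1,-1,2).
-10/3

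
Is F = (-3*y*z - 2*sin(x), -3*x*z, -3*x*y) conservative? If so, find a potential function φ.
Yes, F is conservative. φ = -3*x*y*z + 2*cos(x)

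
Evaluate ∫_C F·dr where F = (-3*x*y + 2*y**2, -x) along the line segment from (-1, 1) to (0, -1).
1/6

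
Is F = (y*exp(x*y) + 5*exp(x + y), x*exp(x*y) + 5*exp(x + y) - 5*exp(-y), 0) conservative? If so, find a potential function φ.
Yes, F is conservative. φ = exp(x*y) + 5*exp(x + y) + 5*exp(-y)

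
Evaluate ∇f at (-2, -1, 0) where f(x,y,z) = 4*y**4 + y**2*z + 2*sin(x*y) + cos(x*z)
(-2*cos(2), -16 - 4*cos(2), 1)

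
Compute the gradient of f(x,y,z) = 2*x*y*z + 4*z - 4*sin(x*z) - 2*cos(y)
(2*z*(y - 2*cos(x*z)), 2*x*z + 2*sin(y), 2*x*y - 4*x*cos(x*z) + 4)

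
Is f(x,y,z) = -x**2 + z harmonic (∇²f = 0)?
No, ∇²f = -2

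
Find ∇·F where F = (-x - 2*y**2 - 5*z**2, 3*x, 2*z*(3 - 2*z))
5 - 8*z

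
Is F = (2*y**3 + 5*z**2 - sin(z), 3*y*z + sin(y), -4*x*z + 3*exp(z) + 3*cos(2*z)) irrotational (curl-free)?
No, ∇×F = (-3*y, 14*z - cos(z), -6*y**2)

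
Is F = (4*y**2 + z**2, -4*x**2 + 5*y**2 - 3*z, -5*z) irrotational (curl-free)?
No, ∇×F = (3, 2*z, -8*x - 8*y)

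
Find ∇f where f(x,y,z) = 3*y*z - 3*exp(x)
(-3*exp(x), 3*z, 3*y)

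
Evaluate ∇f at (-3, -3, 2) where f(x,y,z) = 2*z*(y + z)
(0, 4, 2)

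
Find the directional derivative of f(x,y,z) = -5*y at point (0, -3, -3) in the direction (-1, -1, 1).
5*sqrt(3)/3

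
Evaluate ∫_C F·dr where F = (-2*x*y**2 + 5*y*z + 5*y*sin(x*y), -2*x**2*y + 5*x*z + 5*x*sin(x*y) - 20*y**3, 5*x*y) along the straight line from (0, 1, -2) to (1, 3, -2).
-434 - 5*cos(3)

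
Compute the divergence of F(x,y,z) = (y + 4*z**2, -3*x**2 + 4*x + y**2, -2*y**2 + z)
2*y + 1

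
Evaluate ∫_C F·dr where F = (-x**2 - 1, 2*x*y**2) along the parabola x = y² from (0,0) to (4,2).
-188/15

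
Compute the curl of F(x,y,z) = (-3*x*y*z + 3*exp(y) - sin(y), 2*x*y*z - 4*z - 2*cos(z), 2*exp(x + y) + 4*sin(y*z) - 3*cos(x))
(-2*x*y + 4*z*cos(y*z) + 2*exp(x + y) - 2*sin(z) + 4, -3*x*y - 2*exp(x + y) - 3*sin(x), 3*x*z + 2*y*z - 3*exp(y) + cos(y))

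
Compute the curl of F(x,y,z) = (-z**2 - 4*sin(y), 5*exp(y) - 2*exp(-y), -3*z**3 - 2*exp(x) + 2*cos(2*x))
(0, -2*z + 2*exp(x) + 4*sin(2*x), 4*cos(y))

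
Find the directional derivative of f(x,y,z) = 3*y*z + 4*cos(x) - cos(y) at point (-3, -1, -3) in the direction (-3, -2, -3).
sqrt(22)*(-12*sin(3) + 2*sin(1) + 27)/22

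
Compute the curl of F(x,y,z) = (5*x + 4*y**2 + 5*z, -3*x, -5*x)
(0, 10, -8*y - 3)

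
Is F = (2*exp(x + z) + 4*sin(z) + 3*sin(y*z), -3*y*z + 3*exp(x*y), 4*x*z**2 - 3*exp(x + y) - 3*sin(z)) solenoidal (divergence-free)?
No, ∇·F = 8*x*z + 3*x*exp(x*y) - 3*z + 2*exp(x + z) - 3*cos(z)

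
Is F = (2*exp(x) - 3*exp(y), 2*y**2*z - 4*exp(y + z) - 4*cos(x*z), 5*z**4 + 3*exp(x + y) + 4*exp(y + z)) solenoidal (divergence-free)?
No, ∇·F = 4*y*z + 20*z**3 + 2*exp(x)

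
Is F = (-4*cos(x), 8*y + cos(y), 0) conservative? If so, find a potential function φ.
Yes, F is conservative. φ = 4*y**2 - 4*sin(x) + sin(y)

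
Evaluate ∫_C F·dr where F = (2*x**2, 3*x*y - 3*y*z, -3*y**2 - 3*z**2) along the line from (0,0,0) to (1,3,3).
-214/3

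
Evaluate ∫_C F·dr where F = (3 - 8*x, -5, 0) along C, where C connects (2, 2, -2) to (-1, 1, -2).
8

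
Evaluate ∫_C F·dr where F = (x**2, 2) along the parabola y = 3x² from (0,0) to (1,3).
19/3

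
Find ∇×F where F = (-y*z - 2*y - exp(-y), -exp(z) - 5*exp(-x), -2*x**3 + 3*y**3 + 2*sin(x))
(9*y**2 + exp(z), 6*x**2 - y - 2*cos(x), z + 2 - exp(-y) + 5*exp(-x))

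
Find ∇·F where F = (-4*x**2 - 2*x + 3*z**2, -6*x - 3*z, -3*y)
-8*x - 2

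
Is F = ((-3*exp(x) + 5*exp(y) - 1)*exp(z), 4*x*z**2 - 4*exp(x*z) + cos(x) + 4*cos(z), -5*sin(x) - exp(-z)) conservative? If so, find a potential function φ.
No, ∇×F = (-8*x*z + 4*x*exp(x*z) + 4*sin(z), (-3*exp(x) + 5*exp(y) - 1)*exp(z) + 5*cos(x), 4*z**2 - 4*z*exp(x*z) - 5*exp(y + z) - sin(x)) ≠ 0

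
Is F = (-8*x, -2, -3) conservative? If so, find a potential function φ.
Yes, F is conservative. φ = -4*x**2 - 2*y - 3*z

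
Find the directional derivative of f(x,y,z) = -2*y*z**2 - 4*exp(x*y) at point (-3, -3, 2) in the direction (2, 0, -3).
24*sqrt(13)*(-3 + exp(9))/13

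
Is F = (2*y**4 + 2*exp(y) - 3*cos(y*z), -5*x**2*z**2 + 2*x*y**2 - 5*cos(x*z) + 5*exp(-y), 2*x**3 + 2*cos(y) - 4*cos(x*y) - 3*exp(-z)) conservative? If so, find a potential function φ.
No, ∇×F = (10*x**2*z + 4*x*sin(x*y) - 5*x*sin(x*z) - 2*sin(y), -6*x**2 - 4*y*sin(x*y) + 3*y*sin(y*z), -10*x*z**2 - 8*y**3 + 2*y**2 + 5*z*sin(x*z) - 3*z*sin(y*z) - 2*exp(y)) ≠ 0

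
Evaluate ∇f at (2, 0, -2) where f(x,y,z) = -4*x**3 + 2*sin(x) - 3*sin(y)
(-48 + 2*cos(2), -3, 0)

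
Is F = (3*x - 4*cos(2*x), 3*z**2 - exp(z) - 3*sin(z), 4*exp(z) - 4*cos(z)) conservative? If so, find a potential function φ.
No, ∇×F = (-6*z + exp(z) + 3*cos(z), 0, 0) ≠ 0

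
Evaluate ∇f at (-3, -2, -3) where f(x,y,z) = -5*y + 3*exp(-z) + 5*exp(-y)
(0, -5*exp(2) - 5, -3*exp(3))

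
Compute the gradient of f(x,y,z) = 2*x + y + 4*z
(2, 1, 4)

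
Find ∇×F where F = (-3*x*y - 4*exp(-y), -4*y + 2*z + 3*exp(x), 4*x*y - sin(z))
(4*x - 2, -4*y, 3*x + 3*exp(x) - 4*exp(-y))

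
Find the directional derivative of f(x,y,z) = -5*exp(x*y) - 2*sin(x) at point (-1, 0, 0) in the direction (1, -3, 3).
-sqrt(19)*(2*cos(1) + 15)/19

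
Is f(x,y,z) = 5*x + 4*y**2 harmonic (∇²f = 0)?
No, ∇²f = 8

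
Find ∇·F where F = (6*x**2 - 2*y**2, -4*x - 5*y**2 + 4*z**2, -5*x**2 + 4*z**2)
12*x - 10*y + 8*z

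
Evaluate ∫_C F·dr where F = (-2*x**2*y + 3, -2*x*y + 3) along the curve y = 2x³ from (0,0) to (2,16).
-8978/21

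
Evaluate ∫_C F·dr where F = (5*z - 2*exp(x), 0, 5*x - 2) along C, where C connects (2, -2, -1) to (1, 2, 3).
-2*E + 2*exp(2) + 17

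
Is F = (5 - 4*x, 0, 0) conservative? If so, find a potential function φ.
Yes, F is conservative. φ = x*(5 - 2*x)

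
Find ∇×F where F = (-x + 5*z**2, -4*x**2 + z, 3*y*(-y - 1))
(-6*y - 4, 10*z, -8*x)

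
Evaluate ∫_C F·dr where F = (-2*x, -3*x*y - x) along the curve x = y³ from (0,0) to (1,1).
-37/20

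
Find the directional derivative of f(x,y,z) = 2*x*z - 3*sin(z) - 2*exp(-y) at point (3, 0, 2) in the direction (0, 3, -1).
3*sqrt(10)*cos(2)/10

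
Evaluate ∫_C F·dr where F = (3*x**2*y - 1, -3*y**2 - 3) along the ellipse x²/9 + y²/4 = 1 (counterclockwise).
-81*pi/2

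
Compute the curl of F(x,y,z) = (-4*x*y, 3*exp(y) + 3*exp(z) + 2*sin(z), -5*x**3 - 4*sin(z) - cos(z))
(-3*exp(z) - 2*cos(z), 15*x**2, 4*x)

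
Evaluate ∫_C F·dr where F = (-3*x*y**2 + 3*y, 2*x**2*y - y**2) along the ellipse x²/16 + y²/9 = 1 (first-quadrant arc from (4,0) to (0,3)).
171 - 9*pi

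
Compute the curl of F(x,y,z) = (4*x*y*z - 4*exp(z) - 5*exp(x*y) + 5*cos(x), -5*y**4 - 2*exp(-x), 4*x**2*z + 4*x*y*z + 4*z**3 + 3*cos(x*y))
(x*(4*z - 3*sin(x*y)), 4*x*y - 8*x*z - 4*y*z + 3*y*sin(x*y) - 4*exp(z), -4*x*z + 5*x*exp(x*y) + 2*exp(-x))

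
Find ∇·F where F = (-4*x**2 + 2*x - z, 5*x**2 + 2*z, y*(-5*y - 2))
2 - 8*x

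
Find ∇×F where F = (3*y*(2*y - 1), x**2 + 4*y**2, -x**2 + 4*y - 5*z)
(4, 2*x, 2*x - 12*y + 3)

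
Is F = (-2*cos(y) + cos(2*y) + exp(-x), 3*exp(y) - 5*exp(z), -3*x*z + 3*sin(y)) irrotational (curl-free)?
No, ∇×F = (5*exp(z) + 3*cos(y), 3*z, -2*sin(y) + 2*sin(2*y))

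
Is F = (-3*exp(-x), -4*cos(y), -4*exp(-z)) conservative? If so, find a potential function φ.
Yes, F is conservative. φ = -4*sin(y) + 4*exp(-z) + 3*exp(-x)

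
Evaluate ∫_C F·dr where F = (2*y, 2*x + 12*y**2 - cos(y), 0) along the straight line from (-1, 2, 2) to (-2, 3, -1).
-sin(3) + sin(2) + 68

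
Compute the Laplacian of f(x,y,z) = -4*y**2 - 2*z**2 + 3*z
-12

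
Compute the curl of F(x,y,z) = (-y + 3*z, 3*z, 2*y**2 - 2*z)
(4*y - 3, 3, 1)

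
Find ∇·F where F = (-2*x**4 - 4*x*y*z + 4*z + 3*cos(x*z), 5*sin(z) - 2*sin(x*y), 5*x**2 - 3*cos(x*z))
-8*x**3 + 3*x*sin(x*z) - 2*x*cos(x*y) - 4*y*z - 3*z*sin(x*z)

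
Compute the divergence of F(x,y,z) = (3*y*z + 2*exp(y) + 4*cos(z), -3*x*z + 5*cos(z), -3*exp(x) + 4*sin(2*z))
8*cos(2*z)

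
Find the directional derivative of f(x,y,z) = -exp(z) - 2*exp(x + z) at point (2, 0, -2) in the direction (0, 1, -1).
sqrt(2)*(1/2 + exp(2))*exp(-2)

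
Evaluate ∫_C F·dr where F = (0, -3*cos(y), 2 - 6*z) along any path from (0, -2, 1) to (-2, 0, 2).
-7 - 3*sin(2)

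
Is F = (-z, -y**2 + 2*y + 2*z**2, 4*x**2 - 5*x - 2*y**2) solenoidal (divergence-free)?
No, ∇·F = 2 - 2*y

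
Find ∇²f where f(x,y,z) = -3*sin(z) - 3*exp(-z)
3*sin(z) - 3*exp(-z)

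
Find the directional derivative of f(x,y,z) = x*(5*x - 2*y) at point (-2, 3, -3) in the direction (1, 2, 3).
-9*sqrt(14)/7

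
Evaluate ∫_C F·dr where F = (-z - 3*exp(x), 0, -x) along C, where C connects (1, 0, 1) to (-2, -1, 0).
-3*exp(-2) + 1 + 3*E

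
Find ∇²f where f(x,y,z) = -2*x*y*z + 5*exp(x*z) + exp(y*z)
5*x**2*exp(x*z) + y**2*exp(y*z) + 5*z**2*exp(x*z) + z**2*exp(y*z)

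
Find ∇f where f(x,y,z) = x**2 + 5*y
(2*x, 5, 0)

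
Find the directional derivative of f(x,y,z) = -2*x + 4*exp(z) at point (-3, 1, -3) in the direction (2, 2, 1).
-4/3 + 4*exp(-3)/3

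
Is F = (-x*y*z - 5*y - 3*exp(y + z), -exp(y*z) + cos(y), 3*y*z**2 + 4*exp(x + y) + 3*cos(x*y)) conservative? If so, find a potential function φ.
No, ∇×F = (-3*x*sin(x*y) + y*exp(y*z) + 3*z**2 + 4*exp(x + y), -x*y + 3*y*sin(x*y) - 4*exp(x + y) - 3*exp(y + z), x*z + 3*exp(y + z) + 5) ≠ 0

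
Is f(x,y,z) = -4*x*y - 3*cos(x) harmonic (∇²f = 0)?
No, ∇²f = 3*cos(x)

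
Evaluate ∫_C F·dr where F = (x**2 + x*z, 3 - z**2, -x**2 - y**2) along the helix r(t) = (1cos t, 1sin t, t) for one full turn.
-11*pi/2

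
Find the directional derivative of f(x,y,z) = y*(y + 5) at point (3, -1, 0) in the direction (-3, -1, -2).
-3*sqrt(14)/14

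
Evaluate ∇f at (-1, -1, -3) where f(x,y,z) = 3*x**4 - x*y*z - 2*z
(-15, -3, -3)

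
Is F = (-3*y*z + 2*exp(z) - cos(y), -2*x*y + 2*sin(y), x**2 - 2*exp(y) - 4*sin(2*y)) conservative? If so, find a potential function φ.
No, ∇×F = (-2*exp(y) - 8*cos(2*y), -2*x - 3*y + 2*exp(z), -2*y + 3*z - sin(y)) ≠ 0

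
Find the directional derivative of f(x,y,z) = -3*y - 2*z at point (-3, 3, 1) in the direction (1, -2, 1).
2*sqrt(6)/3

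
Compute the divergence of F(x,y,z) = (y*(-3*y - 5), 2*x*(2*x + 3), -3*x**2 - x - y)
0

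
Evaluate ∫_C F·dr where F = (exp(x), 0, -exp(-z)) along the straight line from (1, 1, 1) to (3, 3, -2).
(-exp(2) - 1 + exp(3) + exp(4))*exp(-1)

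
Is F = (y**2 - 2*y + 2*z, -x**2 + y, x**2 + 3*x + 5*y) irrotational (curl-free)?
No, ∇×F = (5, -2*x - 1, -2*x - 2*y + 2)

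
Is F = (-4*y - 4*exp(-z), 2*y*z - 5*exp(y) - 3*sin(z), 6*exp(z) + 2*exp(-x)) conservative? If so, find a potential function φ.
No, ∇×F = (-2*y + 3*cos(z), 4*exp(-z) + 2*exp(-x), 4) ≠ 0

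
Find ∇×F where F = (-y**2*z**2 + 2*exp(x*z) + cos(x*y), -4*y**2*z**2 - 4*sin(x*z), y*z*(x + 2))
(4*x*cos(x*z) + 8*y**2*z + z*(x + 2), 2*x*exp(x*z) - 2*y**2*z - y*z, x*sin(x*y) + 2*y*z**2 - 4*z*cos(x*z))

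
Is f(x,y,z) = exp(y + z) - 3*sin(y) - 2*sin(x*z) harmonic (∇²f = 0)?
No, ∇²f = 2*x**2*sin(x*z) + 2*z**2*sin(x*z) + 2*exp(y + z) + 3*sin(y)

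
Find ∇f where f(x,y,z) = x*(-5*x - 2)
(-10*x - 2, 0, 0)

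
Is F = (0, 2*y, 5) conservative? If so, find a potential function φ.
Yes, F is conservative. φ = y**2 + 5*z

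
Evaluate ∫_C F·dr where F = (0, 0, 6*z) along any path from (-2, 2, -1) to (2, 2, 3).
24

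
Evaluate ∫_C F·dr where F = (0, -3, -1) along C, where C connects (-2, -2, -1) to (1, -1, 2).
-6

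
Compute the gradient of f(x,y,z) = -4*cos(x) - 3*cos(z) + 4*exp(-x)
(4*sin(x) - 4*exp(-x), 0, 3*sin(z))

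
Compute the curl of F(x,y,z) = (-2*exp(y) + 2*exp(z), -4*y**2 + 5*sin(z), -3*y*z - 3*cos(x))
(-3*z - 5*cos(z), 2*exp(z) - 3*sin(x), 2*exp(y))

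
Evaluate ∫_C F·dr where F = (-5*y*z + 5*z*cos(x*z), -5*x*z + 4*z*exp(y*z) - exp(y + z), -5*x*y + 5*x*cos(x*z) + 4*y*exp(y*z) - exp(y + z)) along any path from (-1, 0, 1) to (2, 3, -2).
4*exp(-6) - 5*sin(4) + 5*sin(1) + 56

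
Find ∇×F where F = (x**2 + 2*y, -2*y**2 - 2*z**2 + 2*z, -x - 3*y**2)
(-6*y + 4*z - 2, 1, -2)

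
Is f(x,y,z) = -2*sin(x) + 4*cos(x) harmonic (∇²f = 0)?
No, ∇²f = 2*sin(x) - 4*cos(x)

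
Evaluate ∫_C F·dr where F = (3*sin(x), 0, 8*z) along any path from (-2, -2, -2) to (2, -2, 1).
-12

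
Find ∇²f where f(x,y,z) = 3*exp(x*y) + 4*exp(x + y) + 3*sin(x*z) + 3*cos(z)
3*x**2*exp(x*y) - 3*x**2*sin(x*z) + 3*y**2*exp(x*y) - 3*z**2*sin(x*z) + 8*exp(x + y) - 3*cos(z)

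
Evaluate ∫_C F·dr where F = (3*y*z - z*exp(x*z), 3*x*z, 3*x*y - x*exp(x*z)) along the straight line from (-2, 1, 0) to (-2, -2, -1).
-11 - exp(2)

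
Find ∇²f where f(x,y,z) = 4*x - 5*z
0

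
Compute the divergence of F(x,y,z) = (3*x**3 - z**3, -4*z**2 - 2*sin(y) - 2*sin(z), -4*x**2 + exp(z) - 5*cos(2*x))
9*x**2 + exp(z) - 2*cos(y)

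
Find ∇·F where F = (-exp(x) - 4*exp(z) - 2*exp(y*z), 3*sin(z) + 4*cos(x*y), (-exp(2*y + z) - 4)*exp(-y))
-4*x*sin(x*y) - exp(x) - exp(y + z)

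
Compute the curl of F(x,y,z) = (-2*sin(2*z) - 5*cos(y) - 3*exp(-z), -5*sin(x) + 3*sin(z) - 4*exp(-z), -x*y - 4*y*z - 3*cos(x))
(-x - 4*z - 3*cos(z) - 4*exp(-z), y - 3*sin(x) - 4*cos(2*z) + 3*exp(-z), -5*sin(y) - 5*cos(x))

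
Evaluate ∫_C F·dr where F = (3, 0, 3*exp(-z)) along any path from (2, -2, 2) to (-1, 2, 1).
-9 - 3*exp(-1) + 3*exp(-2)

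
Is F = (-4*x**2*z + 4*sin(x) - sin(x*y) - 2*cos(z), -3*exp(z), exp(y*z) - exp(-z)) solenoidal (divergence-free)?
No, ∇·F = -8*x*z + y*exp(y*z) - y*cos(x*y) + 4*cos(x) + exp(-z)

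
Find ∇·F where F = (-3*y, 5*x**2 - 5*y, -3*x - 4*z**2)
-8*z - 5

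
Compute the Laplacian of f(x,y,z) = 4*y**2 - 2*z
8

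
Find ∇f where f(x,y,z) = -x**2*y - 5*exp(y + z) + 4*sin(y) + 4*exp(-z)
(-2*x*y, -x**2 - 5*exp(y + z) + 4*cos(y), (-5*exp(y + 2*z) - 4)*exp(-z))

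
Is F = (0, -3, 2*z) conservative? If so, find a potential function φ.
Yes, F is conservative. φ = -3*y + z**2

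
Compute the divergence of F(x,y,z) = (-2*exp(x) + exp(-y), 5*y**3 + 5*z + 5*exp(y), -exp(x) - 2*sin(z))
15*y**2 - 2*exp(x) + 5*exp(y) - 2*cos(z)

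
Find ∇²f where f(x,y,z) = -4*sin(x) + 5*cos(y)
4*sin(x) - 5*cos(y)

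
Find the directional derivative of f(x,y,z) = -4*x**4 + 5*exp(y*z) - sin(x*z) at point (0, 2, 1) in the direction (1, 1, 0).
sqrt(2)*(-1 + 5*exp(2))/2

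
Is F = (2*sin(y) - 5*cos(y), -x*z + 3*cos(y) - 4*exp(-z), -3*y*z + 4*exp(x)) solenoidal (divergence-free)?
No, ∇·F = -3*y - 3*sin(y)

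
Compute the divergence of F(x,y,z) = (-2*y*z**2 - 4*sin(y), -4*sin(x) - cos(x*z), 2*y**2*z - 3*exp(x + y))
2*y**2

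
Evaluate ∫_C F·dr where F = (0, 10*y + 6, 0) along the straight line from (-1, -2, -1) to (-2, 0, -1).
-8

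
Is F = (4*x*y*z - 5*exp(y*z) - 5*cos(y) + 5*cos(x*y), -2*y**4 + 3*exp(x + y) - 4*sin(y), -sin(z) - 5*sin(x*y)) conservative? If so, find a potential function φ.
No, ∇×F = (-5*x*cos(x*y), y*(4*x - 5*exp(y*z) + 5*cos(x*y)), -4*x*z + 5*x*sin(x*y) + 5*z*exp(y*z) + 3*exp(x + y) - 5*sin(y)) ≠ 0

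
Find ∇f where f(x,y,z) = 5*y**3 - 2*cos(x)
(2*sin(x), 15*y**2, 0)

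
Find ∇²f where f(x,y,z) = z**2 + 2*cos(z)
2 - 2*cos(z)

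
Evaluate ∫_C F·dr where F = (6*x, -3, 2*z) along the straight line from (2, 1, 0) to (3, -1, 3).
30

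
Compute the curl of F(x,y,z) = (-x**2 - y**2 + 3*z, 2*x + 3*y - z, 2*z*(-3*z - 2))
(1, 3, 2*y + 2)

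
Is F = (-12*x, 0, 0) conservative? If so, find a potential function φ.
Yes, F is conservative. φ = -6*x**2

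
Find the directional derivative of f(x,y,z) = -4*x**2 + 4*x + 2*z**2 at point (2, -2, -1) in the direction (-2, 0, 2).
4*sqrt(2)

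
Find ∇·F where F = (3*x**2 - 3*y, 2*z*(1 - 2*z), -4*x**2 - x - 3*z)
6*x - 3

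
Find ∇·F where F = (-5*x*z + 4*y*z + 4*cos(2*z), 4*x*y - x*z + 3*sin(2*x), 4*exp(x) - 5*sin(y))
4*x - 5*z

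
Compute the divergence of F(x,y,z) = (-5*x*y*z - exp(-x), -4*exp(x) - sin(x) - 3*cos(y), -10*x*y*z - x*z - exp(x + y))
-10*x*y - x - 5*y*z + 3*sin(y) + exp(-x)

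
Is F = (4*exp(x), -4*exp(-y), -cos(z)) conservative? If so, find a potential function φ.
Yes, F is conservative. φ = 4*exp(x) - sin(z) + 4*exp(-y)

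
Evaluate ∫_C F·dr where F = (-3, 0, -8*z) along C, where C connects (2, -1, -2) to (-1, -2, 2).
9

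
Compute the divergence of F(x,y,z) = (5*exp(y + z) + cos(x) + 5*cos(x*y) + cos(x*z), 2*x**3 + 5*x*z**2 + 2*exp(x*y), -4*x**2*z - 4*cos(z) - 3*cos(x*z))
-4*x**2 + 2*x*exp(x*y) + 3*x*sin(x*z) - 5*y*sin(x*y) - z*sin(x*z) - sin(x) + 4*sin(z)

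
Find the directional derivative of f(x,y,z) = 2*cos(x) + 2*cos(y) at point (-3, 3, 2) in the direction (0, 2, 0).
-2*sin(3)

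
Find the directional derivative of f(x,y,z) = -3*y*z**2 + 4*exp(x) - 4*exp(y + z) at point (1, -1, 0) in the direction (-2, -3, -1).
4*sqrt(14)*(2 - exp(2))*exp(-1)/7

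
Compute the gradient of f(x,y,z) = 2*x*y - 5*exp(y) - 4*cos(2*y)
(2*y, 2*x - 5*exp(y) + 8*sin(2*y), 0)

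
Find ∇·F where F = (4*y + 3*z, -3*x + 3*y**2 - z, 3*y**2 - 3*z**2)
6*y - 6*z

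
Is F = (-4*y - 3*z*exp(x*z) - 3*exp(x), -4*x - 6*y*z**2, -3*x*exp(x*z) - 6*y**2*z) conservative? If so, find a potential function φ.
Yes, F is conservative. φ = -4*x*y - 3*y**2*z**2 - 3*exp(x) - 3*exp(x*z)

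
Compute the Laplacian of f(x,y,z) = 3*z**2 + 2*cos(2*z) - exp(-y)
-8*cos(2*z) + 6 - exp(-y)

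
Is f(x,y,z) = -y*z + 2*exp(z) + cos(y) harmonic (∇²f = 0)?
No, ∇²f = 2*exp(z) - cos(y)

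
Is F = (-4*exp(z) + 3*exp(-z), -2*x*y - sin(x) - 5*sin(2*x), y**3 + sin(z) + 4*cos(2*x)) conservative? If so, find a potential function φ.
No, ∇×F = (3*y**2, -4*exp(z) + 8*sin(2*x) - 3*exp(-z), -2*y - cos(x) - 10*cos(2*x)) ≠ 0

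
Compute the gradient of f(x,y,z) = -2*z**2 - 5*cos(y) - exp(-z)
(0, 5*sin(y), -4*z + exp(-z))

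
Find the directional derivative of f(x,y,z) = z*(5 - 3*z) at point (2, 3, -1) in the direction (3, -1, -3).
-33*sqrt(19)/19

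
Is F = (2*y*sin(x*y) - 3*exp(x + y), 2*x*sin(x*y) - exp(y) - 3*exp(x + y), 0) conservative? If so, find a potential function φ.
Yes, F is conservative. φ = -exp(y) - 3*exp(x + y) - 2*cos(x*y)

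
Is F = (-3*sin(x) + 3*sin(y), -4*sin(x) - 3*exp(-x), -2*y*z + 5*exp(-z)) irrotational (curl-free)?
No, ∇×F = (-2*z, 0, -4*cos(x) - 3*cos(y) + 3*exp(-x))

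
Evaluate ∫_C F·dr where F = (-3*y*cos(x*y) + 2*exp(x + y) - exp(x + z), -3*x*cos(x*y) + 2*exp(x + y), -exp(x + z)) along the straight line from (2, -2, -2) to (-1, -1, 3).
-exp(2) - 3*sin(1) - 1 + 2*exp(-2) - 3*sin(4)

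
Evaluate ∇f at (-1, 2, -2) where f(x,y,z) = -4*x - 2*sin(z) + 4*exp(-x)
(-4*E - 4, 0, -2*cos(2))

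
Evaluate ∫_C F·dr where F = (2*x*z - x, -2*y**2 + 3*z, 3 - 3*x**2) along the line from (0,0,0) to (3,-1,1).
-16/3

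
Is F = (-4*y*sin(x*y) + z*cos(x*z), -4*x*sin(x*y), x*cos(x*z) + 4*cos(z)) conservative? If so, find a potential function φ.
Yes, F is conservative. φ = 4*sin(z) + sin(x*z) + 4*cos(x*y)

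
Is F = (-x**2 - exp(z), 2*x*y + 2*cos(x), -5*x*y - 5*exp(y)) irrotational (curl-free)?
No, ∇×F = (-5*x - 5*exp(y), 5*y - exp(z), 2*y - 2*sin(x))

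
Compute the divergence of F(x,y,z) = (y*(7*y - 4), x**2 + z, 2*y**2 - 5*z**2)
-10*z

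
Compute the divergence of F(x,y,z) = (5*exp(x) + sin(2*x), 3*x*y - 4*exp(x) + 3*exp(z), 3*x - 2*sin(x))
3*x + 5*exp(x) + 2*cos(2*x)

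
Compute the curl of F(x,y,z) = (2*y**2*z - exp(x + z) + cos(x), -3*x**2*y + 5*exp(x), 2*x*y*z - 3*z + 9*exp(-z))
(2*x*z, 2*y**2 - 2*y*z - exp(x + z), -6*x*y - 4*y*z + 5*exp(x))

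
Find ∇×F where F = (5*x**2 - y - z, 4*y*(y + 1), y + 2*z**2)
(1, -1, 1)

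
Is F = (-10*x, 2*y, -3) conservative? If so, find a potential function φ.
Yes, F is conservative. φ = -5*x**2 + y**2 - 3*z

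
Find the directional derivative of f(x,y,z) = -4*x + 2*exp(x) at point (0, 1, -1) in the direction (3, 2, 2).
-6*sqrt(17)/17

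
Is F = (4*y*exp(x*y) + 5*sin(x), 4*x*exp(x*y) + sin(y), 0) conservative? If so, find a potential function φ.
Yes, F is conservative. φ = 4*exp(x*y) - 5*cos(x) - cos(y)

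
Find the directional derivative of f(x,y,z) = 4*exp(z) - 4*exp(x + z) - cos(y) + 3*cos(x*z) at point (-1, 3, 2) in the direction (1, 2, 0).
2*sqrt(5)*(-2*E + sin(3) + 3*sin(2))/5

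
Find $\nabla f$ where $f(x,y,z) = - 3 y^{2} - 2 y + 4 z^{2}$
(0, -6*y - 2, 8*z)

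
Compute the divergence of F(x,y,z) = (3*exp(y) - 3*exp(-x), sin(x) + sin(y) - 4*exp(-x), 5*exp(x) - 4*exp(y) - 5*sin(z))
cos(y) - 5*cos(z) + 3*exp(-x)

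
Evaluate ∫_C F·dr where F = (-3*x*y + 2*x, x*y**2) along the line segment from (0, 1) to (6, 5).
10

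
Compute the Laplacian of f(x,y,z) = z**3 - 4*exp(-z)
6*z - 4*exp(-z)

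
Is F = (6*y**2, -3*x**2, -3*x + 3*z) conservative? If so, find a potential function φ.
No, ∇×F = (0, 3, -6*x - 12*y) ≠ 0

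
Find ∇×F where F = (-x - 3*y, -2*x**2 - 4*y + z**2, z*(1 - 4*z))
(-2*z, 0, 3 - 4*x)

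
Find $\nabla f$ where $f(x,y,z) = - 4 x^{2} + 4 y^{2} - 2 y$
(-8*x, 8*y - 2, 0)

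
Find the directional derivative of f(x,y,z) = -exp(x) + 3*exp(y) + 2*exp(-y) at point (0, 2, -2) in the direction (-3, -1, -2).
sqrt(14)*(-3*exp(4) + 2 + 3*exp(2))*exp(-2)/14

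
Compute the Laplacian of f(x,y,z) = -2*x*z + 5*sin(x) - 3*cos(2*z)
-5*sin(x) + 12*cos(2*z)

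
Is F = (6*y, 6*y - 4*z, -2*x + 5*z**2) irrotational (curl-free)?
No, ∇×F = (4, 2, -6)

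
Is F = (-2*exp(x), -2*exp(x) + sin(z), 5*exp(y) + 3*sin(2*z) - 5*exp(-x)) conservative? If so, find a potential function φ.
No, ∇×F = (5*exp(y) - cos(z), -5*exp(-x), -2*exp(x)) ≠ 0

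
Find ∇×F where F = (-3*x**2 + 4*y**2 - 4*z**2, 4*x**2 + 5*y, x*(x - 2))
(0, -2*x - 8*z + 2, 8*x - 8*y)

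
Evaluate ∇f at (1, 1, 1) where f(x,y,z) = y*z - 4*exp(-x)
(4*exp(-1), 1, 1)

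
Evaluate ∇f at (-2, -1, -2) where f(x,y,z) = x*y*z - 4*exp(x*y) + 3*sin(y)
(2 + 4*exp(2), 3*cos(1) + 4 + 8*exp(2), 2)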